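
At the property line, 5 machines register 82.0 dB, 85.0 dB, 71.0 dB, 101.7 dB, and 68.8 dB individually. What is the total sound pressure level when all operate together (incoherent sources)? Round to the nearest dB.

Incoherent sources combine by intensity addition: L_total = 10·log₁₀(Σ 10^(L_i/10)).
Σ 10^(L/10) = 10^(82.0/10) + 10^(85.0/10) + 10^(71.0/10) + 10^(101.7/10) + 10^(68.8/10) = 1.529e+10.
L_total = 10·log₁₀(1.529e+10) = 101.84 dB.

102 dB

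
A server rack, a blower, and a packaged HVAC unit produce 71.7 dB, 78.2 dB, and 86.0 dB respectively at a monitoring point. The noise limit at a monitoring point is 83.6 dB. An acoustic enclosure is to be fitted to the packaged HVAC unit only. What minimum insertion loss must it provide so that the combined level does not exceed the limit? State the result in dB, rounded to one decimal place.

4.3 dB

Everything except the packaged HVAC unit sums to 10^(71.7/10) + 10^(78.2/10) = 8.086e+07 in linear terms, 79.08 dB.
To meet 83.6 dB overall, the treated packaged HVAC unit may contribute at most 10^(83.6/10) − 8.086e+07 = 1.482e+08, i.e. 81.71 dB.
Required insertion loss = 86.0 − 81.71 = 4.29 dB.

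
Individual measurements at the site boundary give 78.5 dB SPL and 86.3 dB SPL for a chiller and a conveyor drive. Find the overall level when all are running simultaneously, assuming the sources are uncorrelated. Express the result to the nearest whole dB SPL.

87 dB SPL

Incoherent sources combine by intensity addition: L_total = 10·log₁₀(Σ 10^(L_i/10)).
Σ 10^(L/10) = 10^(78.5/10) + 10^(86.3/10) = 4.974e+08.
L_total = 10·log₁₀(4.974e+08) = 86.97 dB SPL.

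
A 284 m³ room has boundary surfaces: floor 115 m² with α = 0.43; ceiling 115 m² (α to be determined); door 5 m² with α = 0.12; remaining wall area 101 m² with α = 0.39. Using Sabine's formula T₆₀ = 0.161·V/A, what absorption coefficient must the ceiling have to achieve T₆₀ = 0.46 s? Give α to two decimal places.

Required total absorption A = 0.161·284/0.46 = 99.40 m².
Absorption from the other surfaces = 115·0.43 + 5·0.12 + 101·0.39 = 89.44 m², so the ceiling must supply 9.96 m² over 115 m².
α = 9.96/115 = 0.087.

0.09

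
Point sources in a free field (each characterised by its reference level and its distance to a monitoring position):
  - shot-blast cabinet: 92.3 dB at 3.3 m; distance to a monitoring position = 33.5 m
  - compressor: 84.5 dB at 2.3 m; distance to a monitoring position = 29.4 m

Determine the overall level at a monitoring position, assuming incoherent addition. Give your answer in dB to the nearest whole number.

Apply inverse-square spreading to bring every level to the receiver, then sum 10^(L/10).
shot-blast cabinet: 92.3 − 20·log₁₀(33.5/3.3) = 92.3 − 20.13 = 72.17 dB.
compressor: 84.5 − 20·log₁₀(29.4/2.3) = 84.5 − 22.13 = 62.37 dB.
Σ 10^(L/10) = 1.820e+07 → L_total = 10·log₁₀(1.820e+07) = 72.60 dB.

73 dB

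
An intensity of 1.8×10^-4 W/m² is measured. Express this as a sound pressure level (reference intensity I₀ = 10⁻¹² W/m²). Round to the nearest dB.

83 dB

Dividing by I₀ shifts the exponent by 12: I/I₀ = 1.8×10^8.
L = 10·(0.2553 + 8) = 82.55 dB.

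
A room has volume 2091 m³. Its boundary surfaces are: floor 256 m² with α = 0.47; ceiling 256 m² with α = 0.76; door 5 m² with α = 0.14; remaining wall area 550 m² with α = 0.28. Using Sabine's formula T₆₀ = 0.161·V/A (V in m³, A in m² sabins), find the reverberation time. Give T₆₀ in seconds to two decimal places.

Total absorption A = 256·0.47 + 256·0.76 + 5·0.14 + 550·0.28 = 469.58 m² sabins.
T₆₀ = 0.161·V/A = 0.161·2091/469.58 = 0.717 s.

0.72 s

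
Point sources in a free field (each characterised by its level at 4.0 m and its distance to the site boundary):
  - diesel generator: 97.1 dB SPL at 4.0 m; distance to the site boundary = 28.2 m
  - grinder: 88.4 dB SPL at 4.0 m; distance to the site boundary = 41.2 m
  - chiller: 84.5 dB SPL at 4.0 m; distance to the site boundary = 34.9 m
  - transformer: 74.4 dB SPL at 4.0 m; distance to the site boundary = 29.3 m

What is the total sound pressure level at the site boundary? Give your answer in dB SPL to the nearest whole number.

Apply inverse-square spreading to bring every level to the receiver, then sum 10^(L/10).
diesel generator: 97.1 − 20·log₁₀(28.2/4.0) = 97.1 − 16.96 = 80.14 dB SPL.
grinder: 88.4 − 20·log₁₀(41.2/4.0) = 88.4 − 20.26 = 68.14 dB SPL.
chiller: 84.5 − 20·log₁₀(34.9/4.0) = 84.5 − 18.82 = 65.68 dB SPL.
transformer: 74.4 − 20·log₁₀(29.3/4.0) = 74.4 − 17.30 = 57.10 dB SPL.
Σ 10^(L/10) = 1.139e+08 → L_total = 10·log₁₀(1.139e+08) = 80.57 dB SPL.

81 dB SPL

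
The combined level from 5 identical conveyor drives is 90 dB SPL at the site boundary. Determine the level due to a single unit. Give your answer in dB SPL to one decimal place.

5 equal contributions raise the level by 10·log₁₀ 5 = 6.990 dB, so each unit alone gives 90 − 6.990.

83.0 dB SPL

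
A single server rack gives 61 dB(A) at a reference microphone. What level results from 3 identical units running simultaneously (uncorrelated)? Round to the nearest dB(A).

66 dB(A)

N identical incoherent sources raise the level by 10·log₁₀ N.
L_total = 61 + 10·log₁₀(3) = 61 + 4.771 = 65.77 dB(A).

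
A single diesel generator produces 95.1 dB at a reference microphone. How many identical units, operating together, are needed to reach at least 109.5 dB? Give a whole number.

28

The shortfall is 109.5 − 95.1 = 14.4 dB, and N units add 10·log₁₀ N, so need 10·log₁₀ N ≥ 14.4.
N ≥ 10^(14.4/10) = 27.542, so N = 28.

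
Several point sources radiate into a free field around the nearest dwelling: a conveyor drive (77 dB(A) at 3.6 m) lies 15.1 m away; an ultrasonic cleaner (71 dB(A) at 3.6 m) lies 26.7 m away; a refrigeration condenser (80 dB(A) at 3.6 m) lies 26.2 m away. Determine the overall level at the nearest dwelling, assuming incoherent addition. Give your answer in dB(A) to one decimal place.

67.0 dB(A)

Propagate each source to the receiver with L = L_ref − 20·log₁₀(r/r_ref), then add intensities.
conveyor drive: 77 − 20·log₁₀(15.1/3.6) = 77 − 12.45 = 64.55 dB(A).
ultrasonic cleaner: 71 − 20·log₁₀(26.7/3.6) = 71 − 17.40 = 53.60 dB(A).
refrigeration condenser: 80 − 20·log₁₀(26.2/3.6) = 80 − 17.24 = 62.76 dB(A).
Σ 10^(L/10) = 4.966e+06 → L_total = 10·log₁₀(4.966e+06) = 66.96 dB(A).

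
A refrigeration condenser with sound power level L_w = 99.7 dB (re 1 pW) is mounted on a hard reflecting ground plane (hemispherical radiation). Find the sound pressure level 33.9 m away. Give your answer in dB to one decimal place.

61.1 dB

L_p = L_w − 10·log₁₀(2π·r²) with r = 33.9 m.
2π·r² = 7221 m², 10·log₁₀ of that is 38.586 dB.
L_p = 99.7 − 38.586 = 61.11 dB.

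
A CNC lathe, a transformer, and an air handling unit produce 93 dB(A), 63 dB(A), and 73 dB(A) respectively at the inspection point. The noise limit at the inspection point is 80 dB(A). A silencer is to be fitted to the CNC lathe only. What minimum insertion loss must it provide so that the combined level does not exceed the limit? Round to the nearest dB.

14 dB

Everything except the CNC lathe sums to 10^(63/10) + 10^(73/10) = 2.195e+07 in linear terms, 73.41 dB(A).
The limit corresponds to 10^(80/10) = 1.000e+08; subtracting the fixed part leaves 7.805e+07 for the CNC lathe, i.e. 78.92 dB(A).
So the CNC lathe must be reduced from 93 to 78.92 dB(A): IL = 14.08 dB.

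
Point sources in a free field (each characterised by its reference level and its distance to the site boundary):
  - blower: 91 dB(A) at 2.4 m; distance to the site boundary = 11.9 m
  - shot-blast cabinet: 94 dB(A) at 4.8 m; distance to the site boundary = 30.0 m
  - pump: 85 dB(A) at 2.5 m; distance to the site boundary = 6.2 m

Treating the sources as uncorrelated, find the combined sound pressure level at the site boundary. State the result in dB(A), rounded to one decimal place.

82.2 dB(A)

First find each source's level at the receiver (point-source: −20·log₁₀(r/r_ref)), then combine on an intensity basis.
blower: 91 − 20·log₁₀(11.9/2.4) = 91 − 13.91 = 77.09 dB(A).
shot-blast cabinet: 94 − 20·log₁₀(30.0/4.8) = 94 − 15.92 = 78.08 dB(A).
pump: 85 − 20·log₁₀(6.2/2.5) = 85 − 7.89 = 77.11 dB(A).
Σ 10^(L/10) = 1.669e+08 → L_total = 10·log₁₀(1.669e+08) = 82.23 dB(A).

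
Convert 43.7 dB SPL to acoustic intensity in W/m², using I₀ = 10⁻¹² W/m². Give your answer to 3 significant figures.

2.34e-08 W/m²

I = I₀·10^(L/10) = 10⁻¹² × 10^(43.7/10) = 10^(-7.630).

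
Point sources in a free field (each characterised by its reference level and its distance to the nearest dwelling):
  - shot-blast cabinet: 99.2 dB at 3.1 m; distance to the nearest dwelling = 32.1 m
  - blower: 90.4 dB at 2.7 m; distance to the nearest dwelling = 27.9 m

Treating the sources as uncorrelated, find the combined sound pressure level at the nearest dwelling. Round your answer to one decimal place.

79.4 dB

Propagate each source to the receiver with L = L_ref − 20·log₁₀(r/r_ref), then add intensities.
shot-blast cabinet: 99.2 − 20·log₁₀(32.1/3.1) = 99.2 − 20.30 = 78.90 dB.
blower: 90.4 − 20·log₁₀(27.9/2.7) = 90.4 − 20.28 = 70.12 dB.
Σ 10^(L/10) = 8.784e+07 → L_total = 10·log₁₀(8.784e+07) = 79.44 dB.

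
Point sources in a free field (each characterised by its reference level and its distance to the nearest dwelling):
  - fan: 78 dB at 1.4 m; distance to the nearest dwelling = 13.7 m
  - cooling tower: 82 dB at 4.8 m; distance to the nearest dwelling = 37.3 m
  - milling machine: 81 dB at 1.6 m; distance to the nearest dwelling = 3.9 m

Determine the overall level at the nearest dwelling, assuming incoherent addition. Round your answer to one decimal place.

73.9 dB

Apply inverse-square spreading to bring every level to the receiver, then sum 10^(L/10).
fan: 78 − 20·log₁₀(13.7/1.4) = 78 − 19.81 = 58.19 dB.
cooling tower: 82 − 20·log₁₀(37.3/4.8) = 82 − 17.81 = 64.19 dB.
milling machine: 81 − 20·log₁₀(3.9/1.6) = 81 − 7.74 = 73.26 dB.
Σ 10^(L/10) = 2.447e+07 → L_total = 10·log₁₀(2.447e+07) = 73.89 dB.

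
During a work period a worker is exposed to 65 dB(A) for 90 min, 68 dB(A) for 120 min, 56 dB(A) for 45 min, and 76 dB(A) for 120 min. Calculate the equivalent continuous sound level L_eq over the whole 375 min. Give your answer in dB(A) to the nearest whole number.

72 dB(A)

L_eq = 10·log₁₀[(1/T)·Σ tᵢ·10^(Lᵢ/10)] with T = 375 min.
Σ tᵢ·10^(Lᵢ/10) = 90·10^(65/10) + 120·10^(68/10) + 45·10^(56/10) + 120·10^(76/10) = 5.837e+09.
L_eq = 10·log₁₀(5.837e+09/375) = 71.92 dB(A).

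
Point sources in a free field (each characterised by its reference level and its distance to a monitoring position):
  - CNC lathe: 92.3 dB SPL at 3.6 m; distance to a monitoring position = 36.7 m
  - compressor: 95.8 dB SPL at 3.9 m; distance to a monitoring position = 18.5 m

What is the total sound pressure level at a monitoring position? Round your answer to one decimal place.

82.7 dB SPL

Apply inverse-square spreading to bring every level to the receiver, then sum 10^(L/10).
CNC lathe: 92.3 − 20·log₁₀(36.7/3.6) = 92.3 − 20.17 = 72.13 dB SPL.
compressor: 95.8 − 20·log₁₀(18.5/3.9) = 95.8 − 13.52 = 82.28 dB SPL.
Σ 10^(L/10) = 1.853e+08 → L_total = 10·log₁₀(1.853e+08) = 82.68 dB SPL.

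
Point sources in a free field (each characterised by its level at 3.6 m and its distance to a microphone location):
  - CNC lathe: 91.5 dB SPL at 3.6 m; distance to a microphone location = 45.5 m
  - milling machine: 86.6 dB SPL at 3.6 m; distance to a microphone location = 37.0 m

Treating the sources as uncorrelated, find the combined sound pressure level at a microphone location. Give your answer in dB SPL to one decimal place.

Apply inverse-square spreading to bring every level to the receiver, then sum 10^(L/10).
CNC lathe: 91.5 − 20·log₁₀(45.5/3.6) = 91.5 − 22.03 = 69.47 dB SPL.
milling machine: 86.6 − 20·log₁₀(37.0/3.6) = 86.6 − 20.24 = 66.36 dB SPL.
Σ 10^(L/10) = 1.317e+07 → L_total = 10·log₁₀(1.317e+07) = 71.20 dB SPL.

71.2 dB SPL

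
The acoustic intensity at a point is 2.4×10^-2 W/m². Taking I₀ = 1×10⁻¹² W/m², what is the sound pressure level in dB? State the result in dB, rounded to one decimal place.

103.8 dB

I/I₀ = 2.4×10^-2/10⁻¹² = 2.4×10^10, and L = 10·log₁₀(I/I₀).
L = 10·(0.3802 + 10) = 103.80 dB.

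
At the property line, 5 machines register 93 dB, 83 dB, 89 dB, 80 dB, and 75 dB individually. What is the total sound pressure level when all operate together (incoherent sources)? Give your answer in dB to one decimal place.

94.9 dB

Incoherent sources combine by intensity addition: L_total = 10·log₁₀(Σ 10^(L_i/10)).
Σ 10^(L/10) = 10^(93/10) + 10^(83/10) + 10^(89/10) + 10^(80/10) + 10^(75/10) = 3.121e+09.
L_total = 10·log₁₀(3.121e+09) = 94.94 dB.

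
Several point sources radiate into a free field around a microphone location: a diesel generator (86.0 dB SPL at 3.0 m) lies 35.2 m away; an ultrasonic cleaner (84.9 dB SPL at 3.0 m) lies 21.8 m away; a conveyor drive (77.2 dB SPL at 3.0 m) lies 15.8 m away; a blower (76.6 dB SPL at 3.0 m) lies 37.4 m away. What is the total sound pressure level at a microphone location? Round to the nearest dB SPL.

Apply inverse-square spreading to bring every level to the receiver, then sum 10^(L/10).
diesel generator: 86.0 − 20·log₁₀(35.2/3.0) = 86.0 − 21.39 = 64.61 dB SPL.
ultrasonic cleaner: 84.9 − 20·log₁₀(21.8/3.0) = 84.9 − 17.23 = 67.67 dB SPL.
conveyor drive: 77.2 − 20·log₁₀(15.8/3.0) = 77.2 − 14.43 = 62.77 dB SPL.
blower: 76.6 − 20·log₁₀(37.4/3.0) = 76.6 − 21.92 = 54.68 dB SPL.
Σ 10^(L/10) = 1.093e+07 → L_total = 10·log₁₀(1.093e+07) = 70.39 dB SPL.

70 dB SPL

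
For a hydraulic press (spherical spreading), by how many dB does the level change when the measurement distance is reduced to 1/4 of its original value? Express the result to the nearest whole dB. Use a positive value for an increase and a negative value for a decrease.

+12 dB

Point-source spreading: ΔL = −20·log₁₀(r₂/r₁).
ΔL = −20·log₁₀(0.25) = +12.04 dB.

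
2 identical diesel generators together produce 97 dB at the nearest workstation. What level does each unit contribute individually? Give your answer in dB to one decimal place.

Dividing the total intensity by 2 lowers the level by 10·log₁₀ 2 = 3.010 dB: L₁ = 97 − 3.010.

94.0 dB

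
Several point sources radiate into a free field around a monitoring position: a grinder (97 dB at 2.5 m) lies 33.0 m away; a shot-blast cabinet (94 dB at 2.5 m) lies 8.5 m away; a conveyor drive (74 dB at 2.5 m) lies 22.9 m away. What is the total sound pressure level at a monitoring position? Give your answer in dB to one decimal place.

Propagate each source to the receiver with L = L_ref − 20·log₁₀(r/r_ref), then add intensities.
grinder: 97 − 20·log₁₀(33.0/2.5) = 97 − 22.41 = 74.59 dB.
shot-blast cabinet: 94 − 20·log₁₀(8.5/2.5) = 94 − 10.63 = 83.37 dB.
conveyor drive: 74 − 20·log₁₀(22.9/2.5) = 74 − 19.24 = 54.76 dB.
Σ 10^(L/10) = 2.464e+08 → L_total = 10·log₁₀(2.464e+08) = 83.92 dB.

83.9 dB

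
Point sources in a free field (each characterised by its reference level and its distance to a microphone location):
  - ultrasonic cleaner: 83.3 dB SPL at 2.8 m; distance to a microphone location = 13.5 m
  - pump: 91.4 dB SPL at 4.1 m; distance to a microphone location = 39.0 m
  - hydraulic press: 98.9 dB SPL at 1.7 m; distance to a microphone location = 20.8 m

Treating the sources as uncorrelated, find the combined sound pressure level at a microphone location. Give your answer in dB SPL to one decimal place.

78.8 dB SPL

Apply inverse-square spreading to bring every level to the receiver, then sum 10^(L/10).
ultrasonic cleaner: 83.3 − 20·log₁₀(13.5/2.8) = 83.3 − 13.66 = 69.64 dB SPL.
pump: 91.4 − 20·log₁₀(39.0/4.1) = 91.4 − 19.57 = 71.83 dB SPL.
hydraulic press: 98.9 − 20·log₁₀(20.8/1.7) = 98.9 − 21.75 = 77.15 dB SPL.
Σ 10^(L/10) = 7.631e+07 → L_total = 10·log₁₀(7.631e+07) = 78.83 dB SPL.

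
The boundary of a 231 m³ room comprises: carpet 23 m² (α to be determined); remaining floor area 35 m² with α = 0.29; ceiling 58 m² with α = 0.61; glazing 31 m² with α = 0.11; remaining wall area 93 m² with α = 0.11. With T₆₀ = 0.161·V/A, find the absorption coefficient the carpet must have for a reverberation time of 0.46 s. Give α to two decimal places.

From T₆₀ = 0.161·V/A, the target T₆₀ = 0.46 s needs A = 0.161·231/0.46 = 80.85 m².
Absorption from the other surfaces = 35·0.29 + 58·0.61 + 31·0.11 + 93·0.11 = 59.17 m², so the carpet must supply 21.68 m² over 23 m².
α = 21.68/23 = 0.943.

0.94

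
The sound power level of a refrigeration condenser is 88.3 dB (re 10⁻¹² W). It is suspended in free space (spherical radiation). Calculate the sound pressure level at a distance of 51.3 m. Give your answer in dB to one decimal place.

Free-field spherical radiation: L_p = L_w − 10·log₁₀(4π·r²), r = 51.3 m.
4π·r² = 3.307e+04 m², 10·log₁₀ of that is 45.194 dB.
L_p = 88.3 − 45.194 = 43.11 dB.

43.1 dB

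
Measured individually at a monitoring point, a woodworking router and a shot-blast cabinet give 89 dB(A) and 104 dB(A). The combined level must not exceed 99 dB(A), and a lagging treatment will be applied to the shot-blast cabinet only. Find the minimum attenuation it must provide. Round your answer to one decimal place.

5.5 dB

Everything except the shot-blast cabinet sums to 10^(89/10) = 7.943e+08 in linear terms, 89.00 dB(A).
The limit corresponds to 10^(99/10) = 7.943e+09; subtracting the fixed part leaves 7.149e+09 for the shot-blast cabinet, i.e. 98.54 dB(A).
Required insertion loss = 104 − 98.54 = 5.46 dB.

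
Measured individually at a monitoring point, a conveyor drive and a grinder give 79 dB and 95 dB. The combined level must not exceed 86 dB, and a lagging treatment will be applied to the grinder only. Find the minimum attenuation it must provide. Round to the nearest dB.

10 dB

The untreated sources together contribute 10^(79/10) = 7.943e+07, i.e. 79.00 dB.
To meet 86 dB overall, the treated grinder may contribute at most 10^(86/10) − 7.943e+07 = 3.187e+08, i.e. 85.03 dB.
Required insertion loss = 95 − 85.03 = 9.97 dB.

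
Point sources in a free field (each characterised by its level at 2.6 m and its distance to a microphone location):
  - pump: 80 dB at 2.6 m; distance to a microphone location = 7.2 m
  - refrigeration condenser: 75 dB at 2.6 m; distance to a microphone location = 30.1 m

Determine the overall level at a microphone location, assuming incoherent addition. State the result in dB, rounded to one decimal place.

Propagate each source to the receiver with L = L_ref − 20·log₁₀(r/r_ref), then add intensities.
pump: 80 − 20·log₁₀(7.2/2.6) = 80 − 8.85 = 71.15 dB.
refrigeration condenser: 75 − 20·log₁₀(30.1/2.6) = 75 − 21.27 = 53.73 dB.
Σ 10^(L/10) = 1.328e+07 → L_total = 10·log₁₀(1.328e+07) = 71.23 dB.

71.2 dB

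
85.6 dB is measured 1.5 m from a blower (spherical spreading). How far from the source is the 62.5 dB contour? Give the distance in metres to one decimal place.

21.4 m

The 23.1 dB drop corresponds to a distance ratio of 10^(23.1/20) for a point source.
r₂ = 1.5·10^((85.6−62.5)/20) = 1.5·10^(23.1/20) = 21.43 m.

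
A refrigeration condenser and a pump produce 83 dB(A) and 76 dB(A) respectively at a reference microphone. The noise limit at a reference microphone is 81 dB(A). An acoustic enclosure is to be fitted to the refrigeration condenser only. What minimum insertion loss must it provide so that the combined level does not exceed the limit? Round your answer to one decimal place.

The untreated sources together contribute 10^(76/10) = 3.981e+07, i.e. 76.00 dB(A).
The limit corresponds to 10^(81/10) = 1.259e+08; subtracting the fixed part leaves 8.608e+07 for the refrigeration condenser, i.e. 79.35 dB(A).
Required insertion loss = 83 − 79.35 = 3.65 dB.

3.7 dB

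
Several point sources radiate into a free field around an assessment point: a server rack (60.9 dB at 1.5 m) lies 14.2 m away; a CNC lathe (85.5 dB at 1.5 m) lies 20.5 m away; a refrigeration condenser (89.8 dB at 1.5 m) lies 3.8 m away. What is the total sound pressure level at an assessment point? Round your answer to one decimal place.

Apply inverse-square spreading to bring every level to the receiver, then sum 10^(L/10).
server rack: 60.9 − 20·log₁₀(14.2/1.5) = 60.9 − 19.52 = 41.38 dB.
CNC lathe: 85.5 − 20·log₁₀(20.5/1.5) = 85.5 − 22.71 = 62.79 dB.
refrigeration condenser: 89.8 − 20·log₁₀(3.8/1.5) = 89.8 − 8.07 = 81.73 dB.
Σ 10^(L/10) = 1.507e+08 → L_total = 10·log₁₀(1.507e+08) = 81.78 dB.

81.8 dB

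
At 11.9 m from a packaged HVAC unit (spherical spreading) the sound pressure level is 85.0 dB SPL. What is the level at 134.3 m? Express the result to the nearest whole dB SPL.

64 dB SPL

For a point source, L₂ = L₁ − 20·log₁₀(r₂/r₁).
L₂ = 85.0 − 20·log₁₀(134.3/11.9) = 85.0 − 21.051 = 63.95 dB SPL.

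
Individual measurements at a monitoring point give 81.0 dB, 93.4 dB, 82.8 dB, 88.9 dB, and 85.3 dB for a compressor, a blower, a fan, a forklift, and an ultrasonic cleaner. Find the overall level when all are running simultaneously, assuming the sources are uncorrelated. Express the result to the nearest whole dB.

For uncorrelated sources the intensities add, so convert each level to linear form, sum, and take 10·log₁₀ of the total.
Σ 10^(L/10) = 10^(81.0/10) + 10^(93.4/10) + 10^(82.8/10) + 10^(88.9/10) + 10^(85.3/10) = 3.619e+09.
L_total = 10·log₁₀(3.619e+09) = 95.59 dB.

96 dB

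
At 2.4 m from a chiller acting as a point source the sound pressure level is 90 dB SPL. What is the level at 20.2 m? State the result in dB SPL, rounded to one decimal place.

71.5 dB SPL

Point-source attenuation: ΔL = 20·log₁₀(r₂/r₁) = 20·log₁₀(20.2/2.4) = 18.503 dB.
L₂ = 90 − 20·log₁₀(20.2/2.4) = 90 − 18.503 = 71.50 dB SPL.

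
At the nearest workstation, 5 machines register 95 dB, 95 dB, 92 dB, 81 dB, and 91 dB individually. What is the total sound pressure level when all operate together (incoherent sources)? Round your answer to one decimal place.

99.7 dB

For uncorrelated sources the intensities add, so convert each level to linear form, sum, and take 10·log₁₀ of the total.
Σ 10^(L/10) = 10^(95/10) + 10^(95/10) + 10^(92/10) + 10^(81/10) + 10^(91/10) = 9.294e+09.
L_total = 10·log₁₀(9.294e+09) = 99.68 dB.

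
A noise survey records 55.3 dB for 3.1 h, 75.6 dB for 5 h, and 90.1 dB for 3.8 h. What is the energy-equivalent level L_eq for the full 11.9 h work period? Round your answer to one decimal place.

85.3 dB

The energy average is taken in the linear domain: L_eq = 10·log₁₀[(Σ tᵢ·10^(Lᵢ/10))/T], T = 11.9 h.
Σ tᵢ·10^(Lᵢ/10) = 3.1·10^(55.3/10) + 5·10^(75.6/10) + 3.8·10^(90.1/10) = 4.071e+09.
L_eq = 10·log₁₀(4.071e+09/11.9) = 85.34 dB.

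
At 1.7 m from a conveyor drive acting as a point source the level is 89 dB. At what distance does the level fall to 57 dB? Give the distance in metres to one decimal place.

Point-source spreading drops the level by 20·log₁₀(r₂/r₁); inverting, r₂/r₁ = 10^(ΔL/20).
r₂ = 1.7·10^((89−57)/20) = 1.7·10^(32.0/20) = 67.68 m.

67.7 m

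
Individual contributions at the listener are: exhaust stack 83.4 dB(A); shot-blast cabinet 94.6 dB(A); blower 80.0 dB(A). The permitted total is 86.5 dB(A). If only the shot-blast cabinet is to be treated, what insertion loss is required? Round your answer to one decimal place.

13.5 dB

Everything except the shot-blast cabinet sums to 10^(83.4/10) + 10^(80.0/10) = 3.188e+08 in linear terms, 85.03 dB(A).
To meet 86.5 dB(A) overall, the treated shot-blast cabinet may contribute at most 10^(86.5/10) − 3.188e+08 = 1.279e+08, i.e. 81.07 dB(A).
Required insertion loss = 94.6 − 81.07 = 13.53 dB.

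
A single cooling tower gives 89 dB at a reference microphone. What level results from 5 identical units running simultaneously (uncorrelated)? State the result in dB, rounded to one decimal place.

With 5 equal, uncorrelated contributions the intensity is 5× that of one unit, giving a rise of 10·log₁₀ 5.
L_total = 89 + 10·log₁₀(5) = 89 + 6.990 = 95.99 dB.

96.0 dB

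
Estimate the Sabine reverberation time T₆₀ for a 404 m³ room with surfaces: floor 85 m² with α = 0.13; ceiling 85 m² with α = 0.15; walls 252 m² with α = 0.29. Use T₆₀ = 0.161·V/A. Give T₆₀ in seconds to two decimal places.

Summing Sᵢαᵢ: 85·0.13 + 85·0.15 + 252·0.29 = 96.88 m².
T₆₀ = 0.161·V/A = 0.161·404/96.88 = 0.671 s.

0.67 s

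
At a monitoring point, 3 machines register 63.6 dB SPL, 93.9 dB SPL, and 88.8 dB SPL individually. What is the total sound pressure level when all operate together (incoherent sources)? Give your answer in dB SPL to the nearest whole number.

Incoherent sources combine by intensity addition: L_total = 10·log₁₀(Σ 10^(L_i/10)).
Σ 10^(L/10) = 10^(63.6/10) + 10^(93.9/10) + 10^(88.8/10) = 3.216e+09.
L_total = 10·log₁₀(3.216e+09) = 95.07 dB SPL.

95 dB SPL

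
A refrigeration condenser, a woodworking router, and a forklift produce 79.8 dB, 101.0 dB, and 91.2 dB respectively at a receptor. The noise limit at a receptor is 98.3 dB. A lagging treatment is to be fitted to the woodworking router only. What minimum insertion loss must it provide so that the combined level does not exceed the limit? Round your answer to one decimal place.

3.7 dB

Everything except the woodworking router sums to 10^(79.8/10) + 10^(91.2/10) = 1.414e+09 in linear terms, 91.50 dB.
To meet 98.3 dB overall, the treated woodworking router may contribute at most 10^(98.3/10) − 1.414e+09 = 5.347e+09, i.e. 97.28 dB.
Required insertion loss = 101.0 − 97.28 = 3.72 dB.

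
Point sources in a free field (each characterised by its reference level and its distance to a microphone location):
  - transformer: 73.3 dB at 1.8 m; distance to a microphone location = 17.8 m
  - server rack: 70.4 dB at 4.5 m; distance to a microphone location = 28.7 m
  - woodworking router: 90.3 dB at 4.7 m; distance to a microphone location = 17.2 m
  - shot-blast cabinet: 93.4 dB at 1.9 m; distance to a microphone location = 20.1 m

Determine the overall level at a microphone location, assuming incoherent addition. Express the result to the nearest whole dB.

Propagate each source to the receiver with L = L_ref − 20·log₁₀(r/r_ref), then add intensities.
transformer: 73.3 − 20·log₁₀(17.8/1.8) = 73.3 − 19.90 = 53.40 dB.
server rack: 70.4 − 20·log₁₀(28.7/4.5) = 70.4 − 16.09 = 54.31 dB.
woodworking router: 90.3 − 20·log₁₀(17.2/4.7) = 90.3 − 11.27 = 79.03 dB.
shot-blast cabinet: 93.4 − 20·log₁₀(20.1/1.9) = 93.4 − 20.49 = 72.91 dB.
Σ 10^(L/10) = 1.000e+08 → L_total = 10·log₁₀(1.000e+08) = 80.00 dB.

80 dB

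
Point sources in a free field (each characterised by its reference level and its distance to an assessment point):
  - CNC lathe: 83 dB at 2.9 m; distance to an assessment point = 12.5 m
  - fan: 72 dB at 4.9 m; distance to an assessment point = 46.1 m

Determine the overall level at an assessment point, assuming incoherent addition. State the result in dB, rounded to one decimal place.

70.4 dB

Apply inverse-square spreading to bring every level to the receiver, then sum 10^(L/10).
CNC lathe: 83 − 20·log₁₀(12.5/2.9) = 83 − 12.69 = 70.31 dB.
fan: 72 − 20·log₁₀(46.1/4.9) = 72 − 19.47 = 52.53 dB.
Σ 10^(L/10) = 1.092e+07 → L_total = 10·log₁₀(1.092e+07) = 70.38 dB.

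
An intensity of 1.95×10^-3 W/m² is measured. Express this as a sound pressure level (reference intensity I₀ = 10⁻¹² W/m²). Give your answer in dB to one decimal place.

92.9 dB

I/I₀ = 1.95×10^-3/10⁻¹² = 1.95×10^9, and L = 10·log₁₀(I/I₀).
L = 10·(0.2900 + 9) = 92.90 dB.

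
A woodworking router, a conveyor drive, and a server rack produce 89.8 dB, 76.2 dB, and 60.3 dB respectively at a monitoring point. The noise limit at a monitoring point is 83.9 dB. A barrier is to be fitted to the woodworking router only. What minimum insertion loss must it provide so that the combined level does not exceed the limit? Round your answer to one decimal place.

6.7 dB

The untreated sources together contribute 10^(76.2/10) + 10^(60.3/10) = 4.276e+07, i.e. 76.31 dB.
The limit corresponds to 10^(83.9/10) = 2.455e+08; subtracting the fixed part leaves 2.027e+08 for the woodworking router, i.e. 83.07 dB.
Required insertion loss = 89.8 − 83.07 = 6.73 dB.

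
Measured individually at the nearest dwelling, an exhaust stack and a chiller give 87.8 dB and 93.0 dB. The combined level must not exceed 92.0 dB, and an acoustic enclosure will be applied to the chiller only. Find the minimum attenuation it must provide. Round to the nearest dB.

Fixed contribution from the other source: Σ 10^(L/10) = 10^(87.8/10) = 6.026e+08 (87.80 dB).
To meet 92.0 dB overall, the treated chiller may contribute at most 10^(92.0/10) − 6.026e+08 = 9.823e+08, i.e. 89.92 dB.
Required insertion loss = 93.0 − 89.92 = 3.08 dB.

3 dB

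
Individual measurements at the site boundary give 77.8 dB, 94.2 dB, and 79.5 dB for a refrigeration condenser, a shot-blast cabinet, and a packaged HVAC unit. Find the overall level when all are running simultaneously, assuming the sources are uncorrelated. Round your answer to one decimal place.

94.4 dB

For uncorrelated sources the intensities add, so convert each level to linear form, sum, and take 10·log₁₀ of the total.
Σ 10^(L/10) = 10^(77.8/10) + 10^(94.2/10) + 10^(79.5/10) = 2.780e+09.
L_total = 10·log₁₀(2.780e+09) = 94.44 dB.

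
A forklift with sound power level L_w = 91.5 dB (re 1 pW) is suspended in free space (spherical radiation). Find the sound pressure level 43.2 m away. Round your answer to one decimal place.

47.8 dB

L_p = L_w − 10·log₁₀(4π·r²) with r = 43.2 m.
4π·r² = 2.345e+04 m², 10·log₁₀ of that is 43.702 dB.
L_p = 91.5 − 43.702 = 47.80 dB.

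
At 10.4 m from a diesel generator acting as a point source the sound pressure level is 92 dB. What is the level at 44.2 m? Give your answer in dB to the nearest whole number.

For a point source, L₂ = L₁ − 20·log₁₀(r₂/r₁).
L₂ = 92 − 20·log₁₀(44.2/10.4) = 92 − 12.568 = 79.43 dB.

79 dB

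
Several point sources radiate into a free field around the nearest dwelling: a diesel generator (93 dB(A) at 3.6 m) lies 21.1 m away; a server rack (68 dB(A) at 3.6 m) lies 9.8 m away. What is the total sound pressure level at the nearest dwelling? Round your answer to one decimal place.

77.7 dB(A)

First find each source's level at the receiver (point-source: −20·log₁₀(r/r_ref)), then combine on an intensity basis.
diesel generator: 93 − 20·log₁₀(21.1/3.6) = 93 − 15.36 = 77.64 dB(A).
server rack: 68 − 20·log₁₀(9.8/3.6) = 68 − 8.70 = 59.30 dB(A).
Σ 10^(L/10) = 5.893e+07 → L_total = 10·log₁₀(5.893e+07) = 77.70 dB(A).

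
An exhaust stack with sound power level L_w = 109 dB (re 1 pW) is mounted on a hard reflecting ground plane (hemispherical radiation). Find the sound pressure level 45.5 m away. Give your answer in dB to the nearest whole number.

68 dB

L_p = L_w − 10·log₁₀(2π·r²) with r = 45.5 m.
2π·r² = 1.301e+04 m², 10·log₁₀ of that is 41.142 dB.
L_p = 109 − 41.142 = 67.86 dB.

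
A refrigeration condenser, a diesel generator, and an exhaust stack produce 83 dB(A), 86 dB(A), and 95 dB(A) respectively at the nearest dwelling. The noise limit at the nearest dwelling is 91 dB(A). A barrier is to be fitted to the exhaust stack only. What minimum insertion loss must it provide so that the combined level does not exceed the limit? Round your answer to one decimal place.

6.8 dB

The untreated sources together contribute 10^(83/10) + 10^(86/10) = 5.976e+08, i.e. 87.76 dB(A).
The limit corresponds to 10^(91/10) = 1.259e+09; subtracting the fixed part leaves 6.613e+08 for the exhaust stack, i.e. 88.20 dB(A).
So the exhaust stack must be reduced from 95 to 88.20 dB(A): IL = 6.80 dB.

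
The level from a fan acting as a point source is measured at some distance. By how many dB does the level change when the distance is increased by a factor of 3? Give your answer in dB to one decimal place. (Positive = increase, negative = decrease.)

A point source loses 6 dB per doubling of distance; generally ΔL = −20·log₁₀(r₂/r₁).
ΔL = −20·log₁₀(3) = -9.54 dB.

-9.5 dB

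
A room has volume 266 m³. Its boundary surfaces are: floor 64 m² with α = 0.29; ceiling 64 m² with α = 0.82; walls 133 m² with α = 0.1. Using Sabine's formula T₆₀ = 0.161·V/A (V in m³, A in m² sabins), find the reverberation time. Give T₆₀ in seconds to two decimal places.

A = Σ Sᵢαᵢ = 64·0.29 + 64·0.82 + 133·0.1 = 84.34 m².
T₆₀ = 0.161·V/A = 0.161·266/84.34 = 0.508 s.

0.51 s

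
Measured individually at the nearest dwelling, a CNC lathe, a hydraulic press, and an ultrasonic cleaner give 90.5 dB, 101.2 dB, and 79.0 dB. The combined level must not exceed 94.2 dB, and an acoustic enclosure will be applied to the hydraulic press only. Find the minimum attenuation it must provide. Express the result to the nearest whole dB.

The untreated sources together contribute 10^(90.5/10) + 10^(79.0/10) = 1.201e+09, i.e. 90.80 dB.
To meet 94.2 dB overall, the treated hydraulic press may contribute at most 10^(94.2/10) − 1.201e+09 = 1.429e+09, i.e. 91.55 dB.
Required insertion loss = 101.2 − 91.55 = 9.65 dB.

10 dB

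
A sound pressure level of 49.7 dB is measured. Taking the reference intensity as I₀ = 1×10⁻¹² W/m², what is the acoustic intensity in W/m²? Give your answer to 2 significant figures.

L = 10·log₁₀(I/I₀) ⇒ I = I₀·10^(L/10) = 10⁻¹² × 10^4.97.

9.3e-08 W/m²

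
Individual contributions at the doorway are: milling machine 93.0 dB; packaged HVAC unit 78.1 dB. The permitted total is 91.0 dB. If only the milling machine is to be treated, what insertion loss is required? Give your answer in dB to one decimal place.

Fixed contribution from the other source: Σ 10^(L/10) = 10^(78.1/10) = 6.457e+07 (78.10 dB).
To meet 91.0 dB overall, the treated milling machine may contribute at most 10^(91.0/10) − 6.457e+07 = 1.194e+09, i.e. 90.77 dB.
Required insertion loss = 93.0 − 90.77 = 2.23 dB.

2.2 dB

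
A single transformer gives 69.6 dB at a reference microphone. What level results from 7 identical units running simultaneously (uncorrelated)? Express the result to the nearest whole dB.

N identical incoherent sources raise the level by 10·log₁₀ N.
L_total = 69.6 + 10·log₁₀(7) = 69.6 + 8.451 = 78.05 dB.

78 dB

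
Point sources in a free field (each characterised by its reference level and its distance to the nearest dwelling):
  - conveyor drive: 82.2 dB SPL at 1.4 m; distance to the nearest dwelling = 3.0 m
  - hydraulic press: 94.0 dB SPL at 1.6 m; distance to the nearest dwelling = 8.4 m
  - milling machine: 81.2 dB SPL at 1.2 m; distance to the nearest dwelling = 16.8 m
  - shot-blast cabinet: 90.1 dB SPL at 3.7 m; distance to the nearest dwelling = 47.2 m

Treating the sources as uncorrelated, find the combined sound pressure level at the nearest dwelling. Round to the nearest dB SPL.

First find each source's level at the receiver (point-source: −20·log₁₀(r/r_ref)), then combine on an intensity basis.
conveyor drive: 82.2 − 20·log₁₀(3.0/1.4) = 82.2 − 6.62 = 75.58 dB SPL.
hydraulic press: 94.0 − 20·log₁₀(8.4/1.6) = 94.0 − 14.40 = 79.60 dB SPL.
milling machine: 81.2 − 20·log₁₀(16.8/1.2) = 81.2 − 22.92 = 58.28 dB SPL.
shot-blast cabinet: 90.1 − 20·log₁₀(47.2/3.7) = 90.1 − 22.11 = 67.99 dB SPL.
Σ 10^(L/10) = 1.342e+08 → L_total = 10·log₁₀(1.342e+08) = 81.28 dB SPL.

81 dB SPL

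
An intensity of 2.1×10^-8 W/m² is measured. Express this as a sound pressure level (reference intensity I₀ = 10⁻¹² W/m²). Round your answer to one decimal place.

43.2 dB

Dividing by I₀ shifts the exponent by 12: I/I₀ = 2.1×10^4.
L = 10·(0.3222 + 4) = 43.22 dB.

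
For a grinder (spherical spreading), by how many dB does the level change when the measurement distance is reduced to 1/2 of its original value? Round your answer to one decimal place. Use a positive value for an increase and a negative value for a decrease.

+6.0 dB

A point source loses 6 dB per doubling of distance; generally ΔL = −20·log₁₀(r₂/r₁).
ΔL = −20·log₁₀(0.5) = +6.02 dB.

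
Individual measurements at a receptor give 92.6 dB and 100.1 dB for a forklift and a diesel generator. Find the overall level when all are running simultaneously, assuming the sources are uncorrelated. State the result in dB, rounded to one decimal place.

100.8 dB

For uncorrelated sources the intensities add, so convert each level to linear form, sum, and take 10·log₁₀ of the total.
Σ 10^(L/10) = 10^(92.6/10) + 10^(100.1/10) = 1.205e+10.
L_total = 10·log₁₀(1.205e+10) = 100.81 dB.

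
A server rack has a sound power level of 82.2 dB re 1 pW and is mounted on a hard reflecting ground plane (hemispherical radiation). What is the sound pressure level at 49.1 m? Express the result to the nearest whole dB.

40 dB

Free-field hemispherical radiation: L_p = L_w − 10·log₁₀(2π·r²), r = 49.1 m.
2π·r² = 1.515e+04 m², 10·log₁₀ of that is 41.803 dB.
L_p = 82.2 − 41.803 = 40.40 dB.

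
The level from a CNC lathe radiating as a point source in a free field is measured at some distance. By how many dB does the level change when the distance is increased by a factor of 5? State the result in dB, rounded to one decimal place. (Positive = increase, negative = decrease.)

With spherical spreading the level changes by −20·log₁₀(r₂/r₁).
ΔL = −20·log₁₀(5) = -13.98 dB.

-14.0 dB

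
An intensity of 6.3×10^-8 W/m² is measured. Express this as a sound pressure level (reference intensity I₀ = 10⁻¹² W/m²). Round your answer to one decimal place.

48.0 dB

Dividing by I₀ shifts the exponent by 12: I/I₀ = 6.3×10^4.
L = 10·(0.7993 + 4) = 47.99 dB.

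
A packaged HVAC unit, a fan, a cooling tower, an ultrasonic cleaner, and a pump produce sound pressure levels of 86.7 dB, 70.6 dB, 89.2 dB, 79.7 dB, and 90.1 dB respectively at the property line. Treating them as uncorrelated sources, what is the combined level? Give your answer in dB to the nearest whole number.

94 dB

Incoherent sources combine by intensity addition: L_total = 10·log₁₀(Σ 10^(L_i/10)).
Σ 10^(L/10) = 10^(86.7/10) + 10^(70.6/10) + 10^(89.2/10) + 10^(79.7/10) + 10^(90.1/10) = 2.428e+09.
L_total = 10·log₁₀(2.428e+09) = 93.85 dB.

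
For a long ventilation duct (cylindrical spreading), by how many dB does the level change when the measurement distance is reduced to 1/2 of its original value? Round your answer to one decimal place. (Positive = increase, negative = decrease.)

A line source loses 3 dB per doubling of distance; generally ΔL = −10·log₁₀(r₂/r₁).
ΔL = −10·log₁₀(0.5) = +3.01 dB.

+3.0 dB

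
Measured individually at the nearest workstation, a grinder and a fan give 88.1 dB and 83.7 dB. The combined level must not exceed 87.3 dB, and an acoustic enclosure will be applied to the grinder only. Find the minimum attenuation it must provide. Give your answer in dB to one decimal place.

3.3 dB

The untreated sources together contribute 10^(83.7/10) = 2.344e+08, i.e. 83.70 dB.
The limit corresponds to 10^(87.3/10) = 5.370e+08; subtracting the fixed part leaves 3.026e+08 for the grinder, i.e. 84.81 dB.
Required insertion loss = 88.1 − 84.81 = 3.29 dB.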